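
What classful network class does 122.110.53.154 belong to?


First octet: 122
Binary: 01111010
0xxxxxxx -> Class A (1-126)
Class A, default mask 255.0.0.0 (/8)


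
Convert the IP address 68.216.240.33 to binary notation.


68 = 01000100
216 = 11011000
240 = 11110000
33 = 00100001
Binary: 01000100.11011000.11110000.00100001


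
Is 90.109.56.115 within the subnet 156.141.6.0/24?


Subnet network: 156.141.6.0
Test IP AND mask: 90.109.56.0
No, 90.109.56.115 is not in 156.141.6.0/24


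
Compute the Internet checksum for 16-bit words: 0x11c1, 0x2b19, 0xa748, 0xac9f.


Sum all words (with carry folding):
+ 0x11c1 = 0x11c1
+ 0x2b19 = 0x3cda
+ 0xa748 = 0xe422
+ 0xac9f = 0x90c2
One's complement: ~0x90c2
Checksum = 0x6f3d


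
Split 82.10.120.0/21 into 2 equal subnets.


New prefix = 21 + 1 = 22
Each subnet has 1024 addresses
  82.10.120.0/22
  82.10.124.0/22
Subnets: 82.10.120.0/22, 82.10.124.0/22


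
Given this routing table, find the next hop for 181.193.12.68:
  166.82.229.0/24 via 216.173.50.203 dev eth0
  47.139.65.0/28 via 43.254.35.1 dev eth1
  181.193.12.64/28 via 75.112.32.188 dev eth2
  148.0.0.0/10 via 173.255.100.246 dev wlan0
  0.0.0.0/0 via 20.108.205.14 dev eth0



Longest prefix match for 181.193.12.68:
  /24 166.82.229.0: no
  /28 47.139.65.0: no
  /28 181.193.12.64: MATCH
  /10 148.0.0.0: no
  /0 0.0.0.0: MATCH
Selected: next-hop 75.112.32.188 via eth2 (matched /28)


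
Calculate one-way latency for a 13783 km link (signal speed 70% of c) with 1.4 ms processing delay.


Speed = 0.7 * 3e5 km/s = 210000 km/s
Propagation delay = 13783 / 210000 = 0.0656 s = 65.6333 ms
Processing delay = 1.4 ms
Total one-way latency = 67.0333 ms


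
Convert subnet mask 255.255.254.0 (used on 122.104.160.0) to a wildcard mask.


Subnet mask: 255.255.254.0
Wildcard = 255.255.255.255 - subnet mask
255 - 255 = 0
255 - 255 = 0
255 - 254 = 1
255 - 0 = 255
Wildcard: 0.0.1.255


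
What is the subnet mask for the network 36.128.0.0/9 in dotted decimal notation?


/9 means 9 network bits, 23 host bits
Binary: 11111111100000000000000000000000
Mask: 255.128.0.0


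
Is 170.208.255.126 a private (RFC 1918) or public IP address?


RFC 1918 private ranges:
  10.0.0.0/8 (10.0.0.0 - 10.255.255.255)
  172.16.0.0/12 (172.16.0.0 - 172.31.255.255)
  192.168.0.0/16 (192.168.0.0 - 192.168.255.255)
Public (not in any RFC 1918 range)


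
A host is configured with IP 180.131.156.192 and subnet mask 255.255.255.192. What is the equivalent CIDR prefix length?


Binary: 11111111.11111111.11111111.11000000
Count leading 1s
Prefix: /26


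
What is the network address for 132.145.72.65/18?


IP:   10000100.10010001.01001000.01000001
Mask: 11111111.11111111.11000000.00000000
AND operation:
Net:  10000100.10010001.01000000.00000000
Network: 132.145.64.0/18


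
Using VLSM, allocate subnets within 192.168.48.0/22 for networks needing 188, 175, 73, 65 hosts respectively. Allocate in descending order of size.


188 hosts -> /24 (254 usable): 192.168.48.0/24
175 hosts -> /24 (254 usable): 192.168.49.0/24
73 hosts -> /25 (126 usable): 192.168.50.0/25
65 hosts -> /25 (126 usable): 192.168.50.128/25
Allocation: 192.168.48.0/24 (188 hosts, 254 usable); 192.168.49.0/24 (175 hosts, 254 usable); 192.168.50.0/25 (73 hosts, 126 usable); 192.168.50.128/25 (65 hosts, 126 usable)


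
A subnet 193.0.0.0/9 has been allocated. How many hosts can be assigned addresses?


Host bits = 32 - 9 = 23
Total addresses = 2^23 = 8388608
Usable = total - 2 (network and broadcast)
Usable hosts: 8388606


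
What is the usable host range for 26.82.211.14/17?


Network: 26.82.128.0
Broadcast: 26.82.255.255
First usable = network + 1
Last usable = broadcast - 1
Range: 26.82.128.1 to 26.82.255.254


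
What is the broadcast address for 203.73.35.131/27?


Network: 203.73.35.128/27
Host bits = 5
Set all host bits to 1:
Broadcast: 203.73.35.159


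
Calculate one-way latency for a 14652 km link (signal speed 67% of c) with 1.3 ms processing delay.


Speed = 0.67 * 3e5 km/s = 201000 km/s
Propagation delay = 14652 / 201000 = 0.0729 s = 72.8955 ms
Processing delay = 1.3 ms
Total one-way latency = 74.1955 ms


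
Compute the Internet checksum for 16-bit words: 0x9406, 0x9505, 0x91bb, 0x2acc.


Sum all words (with carry folding):
+ 0x9406 = 0x9406
+ 0x9505 = 0x290c
+ 0x91bb = 0xbac7
+ 0x2acc = 0xe593
One's complement: ~0xe593
Checksum = 0x1a6c


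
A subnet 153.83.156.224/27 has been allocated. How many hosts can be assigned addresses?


Host bits = 32 - 27 = 5
Total addresses = 2^5 = 32
Usable = total - 2 (network and broadcast)
Usable hosts: 30


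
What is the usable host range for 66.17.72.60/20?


Network: 66.17.64.0
Broadcast: 66.17.79.255
First usable = network + 1
Last usable = broadcast - 1
Range: 66.17.64.1 to 66.17.79.254


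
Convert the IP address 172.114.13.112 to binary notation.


172 = 10101100
114 = 01110010
13 = 00001101
112 = 01110000
Binary: 10101100.01110010.00001101.01110000


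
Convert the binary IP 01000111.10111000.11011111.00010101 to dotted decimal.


01000111 = 71
10111000 = 184
11011111 = 223
00010101 = 21
IP: 71.184.223.21


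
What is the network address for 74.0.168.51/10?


IP:   01001010.00000000.10101000.00110011
Mask: 11111111.11000000.00000000.00000000
AND operation:
Net:  01001010.00000000.00000000.00000000
Network: 74.0.0.0/10


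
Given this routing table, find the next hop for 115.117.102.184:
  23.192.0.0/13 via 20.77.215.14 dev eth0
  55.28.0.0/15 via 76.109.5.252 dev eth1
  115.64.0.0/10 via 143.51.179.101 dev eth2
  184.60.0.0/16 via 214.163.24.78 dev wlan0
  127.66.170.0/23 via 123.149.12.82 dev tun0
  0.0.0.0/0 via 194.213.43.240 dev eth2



Longest prefix match for 115.117.102.184:
  /13 23.192.0.0: no
  /15 55.28.0.0: no
  /10 115.64.0.0: MATCH
  /16 184.60.0.0: no
  /23 127.66.170.0: no
  /0 0.0.0.0: MATCH
Selected: next-hop 143.51.179.101 via eth2 (matched /10)


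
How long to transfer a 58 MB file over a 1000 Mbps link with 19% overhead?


Effective throughput = 1000 * (1 - 19/100) = 810 Mbps
File size in Mb = 58 * 8 = 464 Mb
Time = 464 / 810
Time = 0.5728 seconds


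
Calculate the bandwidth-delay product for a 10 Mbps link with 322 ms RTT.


BDP = bandwidth * RTT
= 10 Mbps * 322 ms
= 10 * 1e6 * 322 / 1000 bits
= 3220000 bits
= 402500 bytes
= 393.0664 KB
BDP = 3220000 bits (402500 bytes)


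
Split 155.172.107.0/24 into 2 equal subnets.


New prefix = 24 + 1 = 25
Each subnet has 128 addresses
  155.172.107.0/25
  155.172.107.128/25
Subnets: 155.172.107.0/25, 155.172.107.128/25


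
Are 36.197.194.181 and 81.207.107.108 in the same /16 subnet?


Mask: 255.255.0.0
36.197.194.181 AND mask = 36.197.0.0
81.207.107.108 AND mask = 81.207.0.0
No, different subnets (36.197.0.0 vs 81.207.0.0)


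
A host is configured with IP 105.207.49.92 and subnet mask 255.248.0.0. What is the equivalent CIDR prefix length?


Binary: 11111111.11111000.00000000.00000000
Count leading 1s
Prefix: /13


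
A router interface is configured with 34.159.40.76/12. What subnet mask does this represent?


/12 means 12 network bits, 20 host bits
Binary: 11111111111100000000000000000000
Mask: 255.240.0.0


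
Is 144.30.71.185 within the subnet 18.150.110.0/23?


Subnet network: 18.150.110.0
Test IP AND mask: 144.30.70.0
No, 144.30.71.185 is not in 18.150.110.0/23


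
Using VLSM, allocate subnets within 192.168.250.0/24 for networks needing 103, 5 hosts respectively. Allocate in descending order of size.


103 hosts -> /25 (126 usable): 192.168.250.0/25
5 hosts -> /29 (6 usable): 192.168.250.128/29
Allocation: 192.168.250.0/25 (103 hosts, 126 usable); 192.168.250.128/29 (5 hosts, 6 usable)


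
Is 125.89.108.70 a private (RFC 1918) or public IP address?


RFC 1918 private ranges:
  10.0.0.0/8 (10.0.0.0 - 10.255.255.255)
  172.16.0.0/12 (172.16.0.0 - 172.31.255.255)
  192.168.0.0/16 (192.168.0.0 - 192.168.255.255)
Public (not in any RFC 1918 range)


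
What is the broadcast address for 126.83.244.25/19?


Network: 126.83.224.0/19
Host bits = 13
Set all host bits to 1:
Broadcast: 126.83.255.255


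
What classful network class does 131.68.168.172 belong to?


First octet: 131
Binary: 10000011
10xxxxxx -> Class B (128-191)
Class B, default mask 255.255.0.0 (/16)


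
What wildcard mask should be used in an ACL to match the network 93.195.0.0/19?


Subnet mask: 255.255.224.0
Wildcard = 255.255.255.255 - subnet mask
255 - 255 = 0
255 - 255 = 0
255 - 224 = 31
255 - 0 = 255
Wildcard: 0.0.31.255


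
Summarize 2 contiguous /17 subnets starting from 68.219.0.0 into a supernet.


Original prefix: /17
Number of subnets: 2 = 2^1
New prefix = 17 - 1 = 16
Supernet: 68.219.0.0/16


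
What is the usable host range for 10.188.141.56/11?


Network: 10.160.0.0
Broadcast: 10.191.255.255
First usable = network + 1
Last usable = broadcast - 1
Range: 10.160.0.1 to 10.191.255.254


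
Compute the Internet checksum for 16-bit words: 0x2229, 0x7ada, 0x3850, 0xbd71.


Sum all words (with carry folding):
+ 0x2229 = 0x2229
+ 0x7ada = 0x9d03
+ 0x3850 = 0xd553
+ 0xbd71 = 0x92c5
One's complement: ~0x92c5
Checksum = 0x6d3a


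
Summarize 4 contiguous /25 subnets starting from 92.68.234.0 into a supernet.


Original prefix: /25
Number of subnets: 4 = 2^2
New prefix = 25 - 2 = 23
Supernet: 92.68.234.0/23


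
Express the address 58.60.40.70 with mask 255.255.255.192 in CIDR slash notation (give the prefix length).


Binary: 11111111.11111111.11111111.11000000
Count leading 1s
Prefix: /26


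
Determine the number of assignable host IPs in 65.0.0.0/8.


Host bits = 32 - 8 = 24
Total addresses = 2^24 = 16777216
Usable = total - 2 (network and broadcast)
Usable hosts: 16777214


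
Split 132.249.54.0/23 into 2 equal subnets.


New prefix = 23 + 1 = 24
Each subnet has 256 addresses
  132.249.54.0/24
  132.249.55.0/24
Subnets: 132.249.54.0/24, 132.249.55.0/24


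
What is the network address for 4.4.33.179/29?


IP:   00000100.00000100.00100001.10110011
Mask: 11111111.11111111.11111111.11111000
AND operation:
Net:  00000100.00000100.00100001.10110000
Network: 4.4.33.176/29


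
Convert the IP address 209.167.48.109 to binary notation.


209 = 11010001
167 = 10100111
48 = 00110000
109 = 01101101
Binary: 11010001.10100111.00110000.01101101


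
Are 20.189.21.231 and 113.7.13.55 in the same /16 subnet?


Mask: 255.255.0.0
20.189.21.231 AND mask = 20.189.0.0
113.7.13.55 AND mask = 113.7.0.0
No, different subnets (20.189.0.0 vs 113.7.0.0)


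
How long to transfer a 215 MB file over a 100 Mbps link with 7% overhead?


Effective throughput = 100 * (1 - 7/100) = 93 Mbps
File size in Mb = 215 * 8 = 1720 Mb
Time = 1720 / 93
Time = 18.4946 seconds


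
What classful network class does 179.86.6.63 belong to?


First octet: 179
Binary: 10110011
10xxxxxx -> Class B (128-191)
Class B, default mask 255.255.0.0 (/16)


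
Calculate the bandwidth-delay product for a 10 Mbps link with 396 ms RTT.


BDP = bandwidth * RTT
= 10 Mbps * 396 ms
= 10 * 1e6 * 396 / 1000 bits
= 3960000 bits
= 495000 bytes
= 483.3984 KB
BDP = 3960000 bits (495000 bytes)


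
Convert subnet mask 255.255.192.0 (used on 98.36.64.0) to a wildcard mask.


Subnet mask: 255.255.192.0
Wildcard = 255.255.255.255 - subnet mask
255 - 255 = 0
255 - 255 = 0
255 - 192 = 63
255 - 0 = 255
Wildcard: 0.0.63.255


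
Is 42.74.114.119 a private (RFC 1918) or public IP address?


RFC 1918 private ranges:
  10.0.0.0/8 (10.0.0.0 - 10.255.255.255)
  172.16.0.0/12 (172.16.0.0 - 172.31.255.255)
  192.168.0.0/16 (192.168.0.0 - 192.168.255.255)
Public (not in any RFC 1918 range)


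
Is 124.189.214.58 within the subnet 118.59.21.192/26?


Subnet network: 118.59.21.192
Test IP AND mask: 124.189.214.0
No, 124.189.214.58 is not in 118.59.21.192/26


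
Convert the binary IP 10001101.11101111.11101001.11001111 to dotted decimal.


10001101 = 141
11101111 = 239
11101001 = 233
11001111 = 207
IP: 141.239.233.207


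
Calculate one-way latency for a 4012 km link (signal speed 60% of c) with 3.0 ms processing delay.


Speed = 0.6 * 3e5 km/s = 180000 km/s
Propagation delay = 4012 / 180000 = 0.0223 s = 22.2889 ms
Processing delay = 3.0 ms
Total one-way latency = 25.2889 ms


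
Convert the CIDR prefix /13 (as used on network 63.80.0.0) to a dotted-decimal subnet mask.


/13 means 13 network bits, 19 host bits
Binary: 11111111111110000000000000000000
Mask: 255.248.0.0


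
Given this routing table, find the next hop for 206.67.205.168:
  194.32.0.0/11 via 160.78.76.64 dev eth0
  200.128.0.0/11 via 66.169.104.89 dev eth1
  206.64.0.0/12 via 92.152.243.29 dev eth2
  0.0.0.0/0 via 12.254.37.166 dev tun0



Longest prefix match for 206.67.205.168:
  /11 194.32.0.0: no
  /11 200.128.0.0: no
  /12 206.64.0.0: MATCH
  /0 0.0.0.0: MATCH
Selected: next-hop 92.152.243.29 via eth2 (matched /12)


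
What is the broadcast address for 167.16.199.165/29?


Network: 167.16.199.160/29
Host bits = 3
Set all host bits to 1:
Broadcast: 167.16.199.167


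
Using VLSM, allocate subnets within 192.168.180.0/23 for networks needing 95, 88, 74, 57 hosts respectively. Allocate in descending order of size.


95 hosts -> /25 (126 usable): 192.168.180.0/25
88 hosts -> /25 (126 usable): 192.168.180.128/25
74 hosts -> /25 (126 usable): 192.168.181.0/25
57 hosts -> /26 (62 usable): 192.168.181.128/26
Allocation: 192.168.180.0/25 (95 hosts, 126 usable); 192.168.180.128/25 (88 hosts, 126 usable); 192.168.181.0/25 (74 hosts, 126 usable); 192.168.181.128/26 (57 hosts, 62 usable)


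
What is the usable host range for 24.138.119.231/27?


Network: 24.138.119.224
Broadcast: 24.138.119.255
First usable = network + 1
Last usable = broadcast - 1
Range: 24.138.119.225 to 24.138.119.254


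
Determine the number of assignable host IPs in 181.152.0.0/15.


Host bits = 32 - 15 = 17
Total addresses = 2^17 = 131072
Usable = total - 2 (network and broadcast)
Usable hosts: 131070


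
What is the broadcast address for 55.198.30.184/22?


Network: 55.198.28.0/22
Host bits = 10
Set all host bits to 1:
Broadcast: 55.198.31.255


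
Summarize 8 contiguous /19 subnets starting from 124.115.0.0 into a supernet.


Original prefix: /19
Number of subnets: 8 = 2^3
New prefix = 19 - 3 = 16
Supernet: 124.115.0.0/16


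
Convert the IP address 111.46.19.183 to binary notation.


111 = 01101111
46 = 00101110
19 = 00010011
183 = 10110111
Binary: 01101111.00101110.00010011.10110111


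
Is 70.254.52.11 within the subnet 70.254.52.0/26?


Subnet network: 70.254.52.0
Test IP AND mask: 70.254.52.0
Yes, 70.254.52.11 is in 70.254.52.0/26


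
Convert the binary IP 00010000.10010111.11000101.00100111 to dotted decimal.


00010000 = 16
10010111 = 151
11000101 = 197
00100111 = 39
IP: 16.151.197.39


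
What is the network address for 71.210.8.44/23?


IP:   01000111.11010010.00001000.00101100
Mask: 11111111.11111111.11111110.00000000
AND operation:
Net:  01000111.11010010.00001000.00000000
Network: 71.210.8.0/23


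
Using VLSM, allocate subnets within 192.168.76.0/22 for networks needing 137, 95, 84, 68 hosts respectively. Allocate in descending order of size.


137 hosts -> /24 (254 usable): 192.168.76.0/24
95 hosts -> /25 (126 usable): 192.168.77.0/25
84 hosts -> /25 (126 usable): 192.168.77.128/25
68 hosts -> /25 (126 usable): 192.168.78.0/25
Allocation: 192.168.76.0/24 (137 hosts, 254 usable); 192.168.77.0/25 (95 hosts, 126 usable); 192.168.77.128/25 (84 hosts, 126 usable); 192.168.78.0/25 (68 hosts, 126 usable)


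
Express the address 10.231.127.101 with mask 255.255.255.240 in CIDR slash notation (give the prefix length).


Binary: 11111111.11111111.11111111.11110000
Count leading 1s
Prefix: /28


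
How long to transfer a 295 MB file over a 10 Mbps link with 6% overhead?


Effective throughput = 10 * (1 - 6/100) = 9.4 Mbps
File size in Mb = 295 * 8 = 2360 Mb
Time = 2360 / 9.4
Time = 251.0638 seconds


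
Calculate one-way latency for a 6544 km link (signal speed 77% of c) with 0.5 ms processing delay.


Speed = 0.77 * 3e5 km/s = 231000 km/s
Propagation delay = 6544 / 231000 = 0.0283 s = 28.329 ms
Processing delay = 0.5 ms
Total one-way latency = 28.829 ms


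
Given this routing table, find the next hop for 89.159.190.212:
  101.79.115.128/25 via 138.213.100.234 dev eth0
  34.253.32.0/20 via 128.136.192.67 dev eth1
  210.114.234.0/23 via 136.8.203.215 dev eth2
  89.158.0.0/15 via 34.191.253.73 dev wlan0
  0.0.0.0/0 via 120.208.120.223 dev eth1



Longest prefix match for 89.159.190.212:
  /25 101.79.115.128: no
  /20 34.253.32.0: no
  /23 210.114.234.0: no
  /15 89.158.0.0: MATCH
  /0 0.0.0.0: MATCH
Selected: next-hop 34.191.253.73 via wlan0 (matched /15)


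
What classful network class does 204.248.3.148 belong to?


First octet: 204
Binary: 11001100
110xxxxx -> Class C (192-223)
Class C, default mask 255.255.255.0 (/24)


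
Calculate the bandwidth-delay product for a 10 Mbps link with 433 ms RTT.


BDP = bandwidth * RTT
= 10 Mbps * 433 ms
= 10 * 1e6 * 433 / 1000 bits
= 4330000 bits
= 541250 bytes
= 528.5645 KB
BDP = 4330000 bits (541250 bytes)


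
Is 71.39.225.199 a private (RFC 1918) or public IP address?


RFC 1918 private ranges:
  10.0.0.0/8 (10.0.0.0 - 10.255.255.255)
  172.16.0.0/12 (172.16.0.0 - 172.31.255.255)
  192.168.0.0/16 (192.168.0.0 - 192.168.255.255)
Public (not in any RFC 1918 range)


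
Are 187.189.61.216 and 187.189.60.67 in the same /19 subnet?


Mask: 255.255.224.0
187.189.61.216 AND mask = 187.189.32.0
187.189.60.67 AND mask = 187.189.32.0
Yes, same subnet (187.189.32.0)


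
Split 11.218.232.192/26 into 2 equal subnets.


New prefix = 26 + 1 = 27
Each subnet has 32 addresses
  11.218.232.192/27
  11.218.232.224/27
Subnets: 11.218.232.192/27, 11.218.232.224/27


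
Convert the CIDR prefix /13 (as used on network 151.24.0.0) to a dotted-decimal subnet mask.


/13 means 13 network bits, 19 host bits
Binary: 11111111111110000000000000000000
Mask: 255.248.0.0


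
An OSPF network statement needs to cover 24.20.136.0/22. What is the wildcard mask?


Subnet mask: 255.255.252.0
Wildcard = 255.255.255.255 - subnet mask
255 - 255 = 0
255 - 255 = 0
255 - 252 = 3
255 - 0 = 255
Wildcard: 0.0.3.255


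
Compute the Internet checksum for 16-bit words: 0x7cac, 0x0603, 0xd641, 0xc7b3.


Sum all words (with carry folding):
+ 0x7cac = 0x7cac
+ 0x0603 = 0x82af
+ 0xd641 = 0x58f1
+ 0xc7b3 = 0x20a5
One's complement: ~0x20a5
Checksum = 0xdf5a


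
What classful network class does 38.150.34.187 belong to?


First octet: 38
Binary: 00100110
0xxxxxxx -> Class A (1-126)
Class A, default mask 255.0.0.0 (/8)


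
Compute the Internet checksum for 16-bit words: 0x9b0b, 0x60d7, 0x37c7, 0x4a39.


Sum all words (with carry folding):
+ 0x9b0b = 0x9b0b
+ 0x60d7 = 0xfbe2
+ 0x37c7 = 0x33aa
+ 0x4a39 = 0x7de3
One's complement: ~0x7de3
Checksum = 0x821c


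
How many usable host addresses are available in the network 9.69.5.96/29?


Host bits = 32 - 29 = 3
Total addresses = 2^3 = 8
Usable = total - 2 (network and broadcast)
Usable hosts: 6


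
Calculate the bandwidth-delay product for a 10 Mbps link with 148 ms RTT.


BDP = bandwidth * RTT
= 10 Mbps * 148 ms
= 10 * 1e6 * 148 / 1000 bits
= 1480000 bits
= 185000 bytes
= 180.6641 KB
BDP = 1480000 bits (185000 bytes)


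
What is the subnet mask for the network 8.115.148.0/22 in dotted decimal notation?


/22 means 22 network bits, 10 host bits
Binary: 11111111111111111111110000000000
Mask: 255.255.252.0


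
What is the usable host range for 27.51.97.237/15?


Network: 27.50.0.0
Broadcast: 27.51.255.255
First usable = network + 1
Last usable = broadcast - 1
Range: 27.50.0.1 to 27.51.255.254


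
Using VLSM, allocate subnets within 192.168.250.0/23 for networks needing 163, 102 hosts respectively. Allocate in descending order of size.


163 hosts -> /24 (254 usable): 192.168.250.0/24
102 hosts -> /25 (126 usable): 192.168.251.0/25
Allocation: 192.168.250.0/24 (163 hosts, 254 usable); 192.168.251.0/25 (102 hosts, 126 usable)


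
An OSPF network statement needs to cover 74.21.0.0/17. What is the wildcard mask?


Subnet mask: 255.255.128.0
Wildcard = 255.255.255.255 - subnet mask
255 - 255 = 0
255 - 255 = 0
255 - 128 = 127
255 - 0 = 255
Wildcard: 0.0.127.255


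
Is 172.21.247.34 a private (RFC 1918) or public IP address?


RFC 1918 private ranges:
  10.0.0.0/8 (10.0.0.0 - 10.255.255.255)
  172.16.0.0/12 (172.16.0.0 - 172.31.255.255)
  192.168.0.0/16 (192.168.0.0 - 192.168.255.255)
Private (in 172.16.0.0/12)


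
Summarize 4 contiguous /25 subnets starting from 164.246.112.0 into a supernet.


Original prefix: /25
Number of subnets: 4 = 2^2
New prefix = 25 - 2 = 23
Supernet: 164.246.112.0/23


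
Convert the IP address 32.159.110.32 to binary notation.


32 = 00100000
159 = 10011111
110 = 01101110
32 = 00100000
Binary: 00100000.10011111.01101110.00100000


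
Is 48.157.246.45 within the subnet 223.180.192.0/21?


Subnet network: 223.180.192.0
Test IP AND mask: 48.157.240.0
No, 48.157.246.45 is not in 223.180.192.0/21


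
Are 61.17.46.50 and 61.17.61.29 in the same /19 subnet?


Mask: 255.255.224.0
61.17.46.50 AND mask = 61.17.32.0
61.17.61.29 AND mask = 61.17.32.0
Yes, same subnet (61.17.32.0)


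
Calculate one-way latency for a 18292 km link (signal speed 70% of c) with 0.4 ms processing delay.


Speed = 0.7 * 3e5 km/s = 210000 km/s
Propagation delay = 18292 / 210000 = 0.0871 s = 87.1048 ms
Processing delay = 0.4 ms
Total one-way latency = 87.5048 ms


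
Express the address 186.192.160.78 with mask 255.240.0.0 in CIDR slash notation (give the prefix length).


Binary: 11111111.11110000.00000000.00000000
Count leading 1s
Prefix: /12


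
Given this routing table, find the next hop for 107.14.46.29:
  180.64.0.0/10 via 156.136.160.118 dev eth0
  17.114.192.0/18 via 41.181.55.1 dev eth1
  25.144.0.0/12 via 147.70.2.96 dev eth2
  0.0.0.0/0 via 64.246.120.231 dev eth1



Longest prefix match for 107.14.46.29:
  /10 180.64.0.0: no
  /18 17.114.192.0: no
  /12 25.144.0.0: no
  /0 0.0.0.0: MATCH
Selected: next-hop 64.246.120.231 via eth1 (matched /0)


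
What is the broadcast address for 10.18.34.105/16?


Network: 10.18.0.0/16
Host bits = 16
Set all host bits to 1:
Broadcast: 10.18.255.255


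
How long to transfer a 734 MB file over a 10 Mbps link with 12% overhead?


Effective throughput = 10 * (1 - 12/100) = 8.8 Mbps
File size in Mb = 734 * 8 = 5872 Mb
Time = 5872 / 8.8
Time = 667.2727 seconds


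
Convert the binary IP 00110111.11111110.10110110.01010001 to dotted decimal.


00110111 = 55
11111110 = 254
10110110 = 182
01010001 = 81
IP: 55.254.182.81


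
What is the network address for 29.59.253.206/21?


IP:   00011101.00111011.11111101.11001110
Mask: 11111111.11111111.11111000.00000000
AND operation:
Net:  00011101.00111011.11111000.00000000
Network: 29.59.248.0/21


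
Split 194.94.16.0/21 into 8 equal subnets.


New prefix = 21 + 3 = 24
Each subnet has 256 addresses
  194.94.16.0/24
  194.94.17.0/24
  194.94.18.0/24
  194.94.19.0/24
  194.94.20.0/24
  194.94.21.0/24
  194.94.22.0/24
  194.94.23.0/24
Subnets: 194.94.16.0/24, 194.94.17.0/24, 194.94.18.0/24, 194.94.19.0/24, 194.94.20.0/24, 194.94.21.0/24, 194.94.22.0/24, 194.94.23.0/24


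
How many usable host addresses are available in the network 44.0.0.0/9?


Host bits = 32 - 9 = 23
Total addresses = 2^23 = 8388608
Usable = total - 2 (network and broadcast)
Usable hosts: 8388606


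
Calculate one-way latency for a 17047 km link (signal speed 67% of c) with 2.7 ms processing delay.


Speed = 0.67 * 3e5 km/s = 201000 km/s
Propagation delay = 17047 / 201000 = 0.0848 s = 84.8109 ms
Processing delay = 2.7 ms
Total one-way latency = 87.5109 ms


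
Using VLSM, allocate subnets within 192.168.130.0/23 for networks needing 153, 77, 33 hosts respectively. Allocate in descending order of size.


153 hosts -> /24 (254 usable): 192.168.130.0/24
77 hosts -> /25 (126 usable): 192.168.131.0/25
33 hosts -> /26 (62 usable): 192.168.131.128/26
Allocation: 192.168.130.0/24 (153 hosts, 254 usable); 192.168.131.0/25 (77 hosts, 126 usable); 192.168.131.128/26 (33 hosts, 62 usable)


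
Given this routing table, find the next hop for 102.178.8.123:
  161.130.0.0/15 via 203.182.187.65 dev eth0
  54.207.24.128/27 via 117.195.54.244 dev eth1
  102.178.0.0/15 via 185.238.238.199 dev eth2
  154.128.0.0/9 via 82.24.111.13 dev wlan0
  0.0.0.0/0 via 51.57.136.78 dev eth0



Longest prefix match for 102.178.8.123:
  /15 161.130.0.0: no
  /27 54.207.24.128: no
  /15 102.178.0.0: MATCH
  /9 154.128.0.0: no
  /0 0.0.0.0: MATCH
Selected: next-hop 185.238.238.199 via eth2 (matched /15)


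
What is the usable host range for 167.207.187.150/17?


Network: 167.207.128.0
Broadcast: 167.207.255.255
First usable = network + 1
Last usable = broadcast - 1
Range: 167.207.128.1 to 167.207.255.254


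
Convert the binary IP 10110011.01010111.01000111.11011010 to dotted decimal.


10110011 = 179
01010111 = 87
01000111 = 71
11011010 = 218
IP: 179.87.71.218


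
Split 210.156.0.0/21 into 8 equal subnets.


New prefix = 21 + 3 = 24
Each subnet has 256 addresses
  210.156.0.0/24
  210.156.1.0/24
  210.156.2.0/24
  210.156.3.0/24
  210.156.4.0/24
  210.156.5.0/24
  210.156.6.0/24
  210.156.7.0/24
Subnets: 210.156.0.0/24, 210.156.1.0/24, 210.156.2.0/24, 210.156.3.0/24, 210.156.4.0/24, 210.156.5.0/24, 210.156.6.0/24, 210.156.7.0/24


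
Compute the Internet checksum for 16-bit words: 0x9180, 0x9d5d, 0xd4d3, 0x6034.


Sum all words (with carry folding):
+ 0x9180 = 0x9180
+ 0x9d5d = 0x2ede
+ 0xd4d3 = 0x03b2
+ 0x6034 = 0x63e6
One's complement: ~0x63e6
Checksum = 0x9c19


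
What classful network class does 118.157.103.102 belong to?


First octet: 118
Binary: 01110110
0xxxxxxx -> Class A (1-126)
Class A, default mask 255.0.0.0 (/8)


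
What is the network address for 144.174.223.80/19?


IP:   10010000.10101110.11011111.01010000
Mask: 11111111.11111111.11100000.00000000
AND operation:
Net:  10010000.10101110.11000000.00000000
Network: 144.174.192.0/19


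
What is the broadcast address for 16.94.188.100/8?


Network: 16.0.0.0/8
Host bits = 24
Set all host bits to 1:
Broadcast: 16.255.255.255


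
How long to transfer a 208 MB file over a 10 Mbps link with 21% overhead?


Effective throughput = 10 * (1 - 21/100) = 7.9 Mbps
File size in Mb = 208 * 8 = 1664 Mb
Time = 1664 / 7.9
Time = 210.6329 seconds


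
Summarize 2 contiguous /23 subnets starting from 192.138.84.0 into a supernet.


Original prefix: /23
Number of subnets: 2 = 2^1
New prefix = 23 - 1 = 22
Supernet: 192.138.84.0/22


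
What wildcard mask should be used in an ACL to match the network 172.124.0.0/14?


Subnet mask: 255.252.0.0
Wildcard = 255.255.255.255 - subnet mask
255 - 255 = 0
255 - 252 = 3
255 - 0 = 255
255 - 0 = 255
Wildcard: 0.3.255.255


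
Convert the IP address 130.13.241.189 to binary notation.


130 = 10000010
13 = 00001101
241 = 11110001
189 = 10111101
Binary: 10000010.00001101.11110001.10111101


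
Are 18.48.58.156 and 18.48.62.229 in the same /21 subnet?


Mask: 255.255.248.0
18.48.58.156 AND mask = 18.48.56.0
18.48.62.229 AND mask = 18.48.56.0
Yes, same subnet (18.48.56.0)


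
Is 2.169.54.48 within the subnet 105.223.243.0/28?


Subnet network: 105.223.243.0
Test IP AND mask: 2.169.54.48
No, 2.169.54.48 is not in 105.223.243.0/28


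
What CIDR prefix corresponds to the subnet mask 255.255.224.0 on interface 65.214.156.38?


Binary: 11111111.11111111.11100000.00000000
Count leading 1s
Prefix: /19


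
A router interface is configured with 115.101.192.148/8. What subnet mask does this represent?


/8 means 8 network bits, 24 host bits
Binary: 11111111000000000000000000000000
Mask: 255.0.0.0


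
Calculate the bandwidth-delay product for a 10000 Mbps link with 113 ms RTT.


BDP = bandwidth * RTT
= 10000 Mbps * 113 ms
= 10000 * 1e6 * 113 / 1000 bits
= 1130000000 bits
= 141250000 bytes
= 137939.4531 KB
BDP = 1130000000 bits (141250000 bytes)


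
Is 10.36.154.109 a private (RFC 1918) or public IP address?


RFC 1918 private ranges:
  10.0.0.0/8 (10.0.0.0 - 10.255.255.255)
  172.16.0.0/12 (172.16.0.0 - 172.31.255.255)
  192.168.0.0/16 (192.168.0.0 - 192.168.255.255)
Private (in 10.0.0.0/8)


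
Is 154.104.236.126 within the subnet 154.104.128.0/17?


Subnet network: 154.104.128.0
Test IP AND mask: 154.104.128.0
Yes, 154.104.236.126 is in 154.104.128.0/17


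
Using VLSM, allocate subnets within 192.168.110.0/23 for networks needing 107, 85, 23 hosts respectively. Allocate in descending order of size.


107 hosts -> /25 (126 usable): 192.168.110.0/25
85 hosts -> /25 (126 usable): 192.168.110.128/25
23 hosts -> /27 (30 usable): 192.168.111.0/27
Allocation: 192.168.110.0/25 (107 hosts, 126 usable); 192.168.110.128/25 (85 hosts, 126 usable); 192.168.111.0/27 (23 hosts, 30 usable)


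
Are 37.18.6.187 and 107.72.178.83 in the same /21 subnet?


Mask: 255.255.248.0
37.18.6.187 AND mask = 37.18.0.0
107.72.178.83 AND mask = 107.72.176.0
No, different subnets (37.18.0.0 vs 107.72.176.0)


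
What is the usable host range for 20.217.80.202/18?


Network: 20.217.64.0
Broadcast: 20.217.127.255
First usable = network + 1
Last usable = broadcast - 1
Range: 20.217.64.1 to 20.217.127.254


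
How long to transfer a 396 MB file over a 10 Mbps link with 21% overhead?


Effective throughput = 10 * (1 - 21/100) = 7.9 Mbps
File size in Mb = 396 * 8 = 3168 Mb
Time = 3168 / 7.9
Time = 401.0127 seconds


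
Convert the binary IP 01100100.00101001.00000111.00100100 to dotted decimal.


01100100 = 100
00101001 = 41
00000111 = 7
00100100 = 36
IP: 100.41.7.36


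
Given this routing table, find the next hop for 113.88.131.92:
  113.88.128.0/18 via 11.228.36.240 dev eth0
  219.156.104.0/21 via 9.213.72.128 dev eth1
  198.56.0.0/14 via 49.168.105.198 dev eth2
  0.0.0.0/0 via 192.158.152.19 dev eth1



Longest prefix match for 113.88.131.92:
  /18 113.88.128.0: MATCH
  /21 219.156.104.0: no
  /14 198.56.0.0: no
  /0 0.0.0.0: MATCH
Selected: next-hop 11.228.36.240 via eth0 (matched /18)


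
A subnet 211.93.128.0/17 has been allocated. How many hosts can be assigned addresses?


Host bits = 32 - 17 = 15
Total addresses = 2^15 = 32768
Usable = total - 2 (network and broadcast)
Usable hosts: 32766


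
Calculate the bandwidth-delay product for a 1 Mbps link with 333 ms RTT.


BDP = bandwidth * RTT
= 1 Mbps * 333 ms
= 1 * 1e6 * 333 / 1000 bits
= 333000 bits
= 41625 bytes
= 40.6494 KB
BDP = 333000 bits (41625 bytes)


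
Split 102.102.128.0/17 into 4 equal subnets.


New prefix = 17 + 2 = 19
Each subnet has 8192 addresses
  102.102.128.0/19
  102.102.160.0/19
  102.102.192.0/19
  102.102.224.0/19
Subnets: 102.102.128.0/19, 102.102.160.0/19, 102.102.192.0/19, 102.102.224.0/19


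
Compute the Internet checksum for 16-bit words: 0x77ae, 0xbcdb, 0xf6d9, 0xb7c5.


Sum all words (with carry folding):
+ 0x77ae = 0x77ae
+ 0xbcdb = 0x348a
+ 0xf6d9 = 0x2b64
+ 0xb7c5 = 0xe329
One's complement: ~0xe329
Checksum = 0x1cd6


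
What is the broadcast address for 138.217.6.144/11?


Network: 138.192.0.0/11
Host bits = 21
Set all host bits to 1:
Broadcast: 138.223.255.255


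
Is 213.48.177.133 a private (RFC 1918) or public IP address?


RFC 1918 private ranges:
  10.0.0.0/8 (10.0.0.0 - 10.255.255.255)
  172.16.0.0/12 (172.16.0.0 - 172.31.255.255)
  192.168.0.0/16 (192.168.0.0 - 192.168.255.255)
Public (not in any RFC 1918 range)


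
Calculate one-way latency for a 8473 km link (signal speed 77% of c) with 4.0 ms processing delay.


Speed = 0.77 * 3e5 km/s = 231000 km/s
Propagation delay = 8473 / 231000 = 0.0367 s = 36.6797 ms
Processing delay = 4.0 ms
Total one-way latency = 40.6797 ms


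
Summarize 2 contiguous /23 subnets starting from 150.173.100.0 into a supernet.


Original prefix: /23
Number of subnets: 2 = 2^1
New prefix = 23 - 1 = 22
Supernet: 150.173.100.0/22


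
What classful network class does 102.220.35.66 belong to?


First octet: 102
Binary: 01100110
0xxxxxxx -> Class A (1-126)
Class A, default mask 255.0.0.0 (/8)


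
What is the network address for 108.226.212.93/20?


IP:   01101100.11100010.11010100.01011101
Mask: 11111111.11111111.11110000.00000000
AND operation:
Net:  01101100.11100010.11010000.00000000
Network: 108.226.208.0/20


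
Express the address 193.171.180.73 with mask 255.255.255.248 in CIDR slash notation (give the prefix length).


Binary: 11111111.11111111.11111111.11111000
Count leading 1s
Prefix: /29


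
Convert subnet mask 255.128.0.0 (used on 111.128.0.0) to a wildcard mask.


Subnet mask: 255.128.0.0
Wildcard = 255.255.255.255 - subnet mask
255 - 255 = 0
255 - 128 = 127
255 - 0 = 255
255 - 0 = 255
Wildcard: 0.127.255.255


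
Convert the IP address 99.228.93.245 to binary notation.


99 = 01100011
228 = 11100100
93 = 01011101
245 = 11110101
Binary: 01100011.11100100.01011101.11110101


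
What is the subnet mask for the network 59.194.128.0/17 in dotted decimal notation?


/17 means 17 network bits, 15 host bits
Binary: 11111111111111111000000000000000
Mask: 255.255.128.0


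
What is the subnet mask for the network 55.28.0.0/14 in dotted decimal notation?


/14 means 14 network bits, 18 host bits
Binary: 11111111111111000000000000000000
Mask: 255.252.0.0


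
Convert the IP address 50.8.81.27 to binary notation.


50 = 00110010
8 = 00001000
81 = 01010001
27 = 00011011
Binary: 00110010.00001000.01010001.00011011


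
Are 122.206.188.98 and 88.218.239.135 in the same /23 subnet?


Mask: 255.255.254.0
122.206.188.98 AND mask = 122.206.188.0
88.218.239.135 AND mask = 88.218.238.0
No, different subnets (122.206.188.0 vs 88.218.238.0)


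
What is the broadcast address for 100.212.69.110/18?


Network: 100.212.64.0/18
Host bits = 14
Set all host bits to 1:
Broadcast: 100.212.127.255


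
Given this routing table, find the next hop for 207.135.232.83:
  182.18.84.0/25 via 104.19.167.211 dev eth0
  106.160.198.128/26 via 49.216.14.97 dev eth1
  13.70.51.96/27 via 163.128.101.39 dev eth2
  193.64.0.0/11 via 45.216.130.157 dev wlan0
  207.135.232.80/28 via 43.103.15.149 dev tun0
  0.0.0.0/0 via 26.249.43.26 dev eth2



Longest prefix match for 207.135.232.83:
  /25 182.18.84.0: no
  /26 106.160.198.128: no
  /27 13.70.51.96: no
  /11 193.64.0.0: no
  /28 207.135.232.80: MATCH
  /0 0.0.0.0: MATCH
Selected: next-hop 43.103.15.149 via tun0 (matched /28)


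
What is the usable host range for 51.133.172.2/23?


Network: 51.133.172.0
Broadcast: 51.133.173.255
First usable = network + 1
Last usable = broadcast - 1
Range: 51.133.172.1 to 51.133.173.254


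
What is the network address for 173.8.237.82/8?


IP:   10101101.00001000.11101101.01010010
Mask: 11111111.00000000.00000000.00000000
AND operation:
Net:  10101101.00000000.00000000.00000000
Network: 173.0.0.0/8


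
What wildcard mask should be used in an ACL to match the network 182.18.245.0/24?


Subnet mask: 255.255.255.0
Wildcard = 255.255.255.255 - subnet mask
255 - 255 = 0
255 - 255 = 0
255 - 255 = 0
255 - 0 = 255
Wildcard: 0.0.0.255


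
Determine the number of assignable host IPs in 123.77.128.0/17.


Host bits = 32 - 17 = 15
Total addresses = 2^15 = 32768
Usable = total - 2 (network and broadcast)
Usable hosts: 32766


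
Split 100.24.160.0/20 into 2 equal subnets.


New prefix = 20 + 1 = 21
Each subnet has 2048 addresses
  100.24.160.0/21
  100.24.168.0/21
Subnets: 100.24.160.0/21, 100.24.168.0/21


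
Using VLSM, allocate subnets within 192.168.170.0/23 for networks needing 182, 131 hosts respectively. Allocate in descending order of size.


182 hosts -> /24 (254 usable): 192.168.170.0/24
131 hosts -> /24 (254 usable): 192.168.171.0/24
Allocation: 192.168.170.0/24 (182 hosts, 254 usable); 192.168.171.0/24 (131 hosts, 254 usable)


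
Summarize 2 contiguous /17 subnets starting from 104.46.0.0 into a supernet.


Original prefix: /17
Number of subnets: 2 = 2^1
New prefix = 17 - 1 = 16
Supernet: 104.46.0.0/16


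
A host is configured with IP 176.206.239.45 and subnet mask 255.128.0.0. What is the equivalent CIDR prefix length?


Binary: 11111111.10000000.00000000.00000000
Count leading 1s
Prefix: /9


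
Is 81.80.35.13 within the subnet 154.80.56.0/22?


Subnet network: 154.80.56.0
Test IP AND mask: 81.80.32.0
No, 81.80.35.13 is not in 154.80.56.0/22


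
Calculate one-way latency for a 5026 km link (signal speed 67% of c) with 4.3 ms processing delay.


Speed = 0.67 * 3e5 km/s = 201000 km/s
Propagation delay = 5026 / 201000 = 0.025 s = 25.005 ms
Processing delay = 4.3 ms
Total one-way latency = 29.305 ms


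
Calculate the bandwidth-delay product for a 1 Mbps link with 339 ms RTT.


BDP = bandwidth * RTT
= 1 Mbps * 339 ms
= 1 * 1e6 * 339 / 1000 bits
= 339000 bits
= 42375 bytes
= 41.3818 KB
BDP = 339000 bits (42375 bytes)


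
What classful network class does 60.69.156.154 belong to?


First octet: 60
Binary: 00111100
0xxxxxxx -> Class A (1-126)
Class A, default mask 255.0.0.0 (/8)


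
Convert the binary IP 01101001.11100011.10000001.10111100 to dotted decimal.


01101001 = 105
11100011 = 227
10000001 = 129
10111100 = 188
IP: 105.227.129.188


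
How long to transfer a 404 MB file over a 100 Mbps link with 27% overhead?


Effective throughput = 100 * (1 - 27/100) = 73 Mbps
File size in Mb = 404 * 8 = 3232 Mb
Time = 3232 / 73
Time = 44.274 seconds


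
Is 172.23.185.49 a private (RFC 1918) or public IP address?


RFC 1918 private ranges:
  10.0.0.0/8 (10.0.0.0 - 10.255.255.255)
  172.16.0.0/12 (172.16.0.0 - 172.31.255.255)
  192.168.0.0/16 (192.168.0.0 - 192.168.255.255)
Private (in 172.16.0.0/12)


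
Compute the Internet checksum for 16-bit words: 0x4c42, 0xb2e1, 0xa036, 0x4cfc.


Sum all words (with carry folding):
+ 0x4c42 = 0x4c42
+ 0xb2e1 = 0xff23
+ 0xa036 = 0x9f5a
+ 0x4cfc = 0xec56
One's complement: ~0xec56
Checksum = 0x13a9


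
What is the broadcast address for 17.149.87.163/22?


Network: 17.149.84.0/22
Host bits = 10
Set all host bits to 1:
Broadcast: 17.149.87.255


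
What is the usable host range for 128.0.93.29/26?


Network: 128.0.93.0
Broadcast: 128.0.93.63
First usable = network + 1
Last usable = broadcast - 1
Range: 128.0.93.1 to 128.0.93.62


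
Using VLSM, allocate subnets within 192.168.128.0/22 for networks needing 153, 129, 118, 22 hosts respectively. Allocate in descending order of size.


153 hosts -> /24 (254 usable): 192.168.128.0/24
129 hosts -> /24 (254 usable): 192.168.129.0/24
118 hosts -> /25 (126 usable): 192.168.130.0/25
22 hosts -> /27 (30 usable): 192.168.130.128/27
Allocation: 192.168.128.0/24 (153 hosts, 254 usable); 192.168.129.0/24 (129 hosts, 254 usable); 192.168.130.0/25 (118 hosts, 126 usable); 192.168.130.128/27 (22 hosts, 30 usable)


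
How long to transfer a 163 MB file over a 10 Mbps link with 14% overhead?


Effective throughput = 10 * (1 - 14/100) = 8.6 Mbps
File size in Mb = 163 * 8 = 1304 Mb
Time = 1304 / 8.6
Time = 151.6279 seconds


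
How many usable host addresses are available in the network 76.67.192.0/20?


Host bits = 32 - 20 = 12
Total addresses = 2^12 = 4096
Usable = total - 2 (network and broadcast)
Usable hosts: 4094


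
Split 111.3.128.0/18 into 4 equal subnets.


New prefix = 18 + 2 = 20
Each subnet has 4096 addresses
  111.3.128.0/20
  111.3.144.0/20
  111.3.160.0/20
  111.3.176.0/20
Subnets: 111.3.128.0/20, 111.3.144.0/20, 111.3.160.0/20, 111.3.176.0/20
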